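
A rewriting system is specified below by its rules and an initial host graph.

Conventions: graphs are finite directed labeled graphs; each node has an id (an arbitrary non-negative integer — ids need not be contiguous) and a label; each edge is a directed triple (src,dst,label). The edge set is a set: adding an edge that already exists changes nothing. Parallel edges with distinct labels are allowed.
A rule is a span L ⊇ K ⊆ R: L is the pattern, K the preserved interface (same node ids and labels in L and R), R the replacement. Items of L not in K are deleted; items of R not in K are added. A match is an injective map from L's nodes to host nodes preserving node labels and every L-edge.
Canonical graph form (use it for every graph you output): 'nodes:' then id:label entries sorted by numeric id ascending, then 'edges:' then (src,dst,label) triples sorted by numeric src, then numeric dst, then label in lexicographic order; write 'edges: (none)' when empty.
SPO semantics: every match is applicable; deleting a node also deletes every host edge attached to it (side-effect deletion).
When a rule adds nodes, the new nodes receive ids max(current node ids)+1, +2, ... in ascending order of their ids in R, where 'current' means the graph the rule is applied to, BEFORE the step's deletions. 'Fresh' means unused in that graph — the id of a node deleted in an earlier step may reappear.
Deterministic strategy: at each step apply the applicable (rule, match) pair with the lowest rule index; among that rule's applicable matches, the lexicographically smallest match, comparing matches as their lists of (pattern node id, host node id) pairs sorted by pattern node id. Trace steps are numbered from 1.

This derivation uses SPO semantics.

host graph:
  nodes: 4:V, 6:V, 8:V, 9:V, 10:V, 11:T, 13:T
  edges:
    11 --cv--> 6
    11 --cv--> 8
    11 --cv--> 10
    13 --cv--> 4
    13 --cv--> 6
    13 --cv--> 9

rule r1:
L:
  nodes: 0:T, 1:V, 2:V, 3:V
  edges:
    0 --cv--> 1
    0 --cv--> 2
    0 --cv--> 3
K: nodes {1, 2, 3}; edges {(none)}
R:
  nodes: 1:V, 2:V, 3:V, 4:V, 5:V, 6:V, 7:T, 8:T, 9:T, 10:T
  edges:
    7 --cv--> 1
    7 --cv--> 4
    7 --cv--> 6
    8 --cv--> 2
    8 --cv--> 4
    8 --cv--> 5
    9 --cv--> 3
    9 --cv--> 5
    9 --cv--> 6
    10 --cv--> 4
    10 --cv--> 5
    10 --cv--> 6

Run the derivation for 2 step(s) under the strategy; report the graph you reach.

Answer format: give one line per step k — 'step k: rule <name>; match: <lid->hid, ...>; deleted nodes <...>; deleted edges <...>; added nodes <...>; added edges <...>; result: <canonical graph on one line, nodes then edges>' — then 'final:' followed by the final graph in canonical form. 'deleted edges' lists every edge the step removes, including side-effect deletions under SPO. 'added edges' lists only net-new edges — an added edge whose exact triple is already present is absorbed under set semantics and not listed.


step 1: rule r1; match: 0->11, 1->6, 2->8, 3->10; deleted nodes 11; deleted edges (11,6,cv); (11,8,cv); (11,10,cv); added nodes 14, 15, 16, 17, 18, 19, 20; added edges (17,6,cv); (17,14,cv); (17,16,cv); (18,8,cv); (18,14,cv); (18,15,cv); (19,10,cv); (19,15,cv); (19,16,cv); (20,14,cv); (20,15,cv); (20,16,cv); result: nodes: 4:V, 6:V, 8:V, 9:V, 10:V, 13:T, 14:V, 15:V, 16:V, 17:T, 18:T, 19:T, 20:T edges: (13,4,cv); (13,6,cv); (13,9,cv); (17,6,cv); (17,14,cv); (17,16,cv); (18,8,cv); (18,14,cv); (18,15,cv); (19,10,cv); (19,15,cv); (19,16,cv); (20,14,cv); (20,15,cv); (20,16,cv)
step 2: rule r1; match: 0->13, 1->4, 2->6, 3->9; deleted nodes 13; deleted edges (13,4,cv); (13,6,cv); (13,9,cv); added nodes 21, 22, 23, 24, 25, 26, 27; added edges (24,4,cv); (24,21,cv); (24,23,cv); (25,6,cv); (25,21,cv); (25,22,cv); (26,9,cv); (26,22,cv); (26,23,cv); (27,21,cv); (27,22,cv); (27,23,cv); result: nodes: 4:V, 6:V, 8:V, 9:V, 10:V, 14:V, 15:V, 16:V, 17:T, 18:T, 19:T, 20:T, 21:V, 22:V, 23:V, 24:T, 25:T, 26:T, 27:T edges: (17,6,cv); (17,14,cv); (17,16,cv); (18,8,cv); (18,14,cv); (18,15,cv); (19,10,cv); (19,15,cv); (19,16,cv); (20,14,cv); (20,15,cv); (20,16,cv); (24,4,cv); (24,21,cv); (24,23,cv); (25,6,cv); (25,21,cv); (25,22,cv); (26,9,cv); (26,22,cv); (26,23,cv); (27,21,cv); (27,22,cv); (27,23,cv)
final:
nodes: 4:V, 6:V, 8:V, 9:V, 10:V, 14:V, 15:V, 16:V, 17:T, 18:T, 19:T, 20:T, 21:V, 22:V, 23:V, 24:T, 25:T, 26:T, 27:T
edges: (17,6,cv); (17,14,cv); (17,16,cv); (18,8,cv); (18,14,cv); (18,15,cv); (19,10,cv); (19,15,cv); (19,16,cv); (20,14,cv); (20,15,cv); (20,16,cv); (24,4,cv); (24,21,cv); (24,23,cv); (25,6,cv); (25,21,cv); (25,22,cv); (26,9,cv); (26,22,cv); (26,23,cv); (27,21,cv); (27,22,cv); (27,23,cv)


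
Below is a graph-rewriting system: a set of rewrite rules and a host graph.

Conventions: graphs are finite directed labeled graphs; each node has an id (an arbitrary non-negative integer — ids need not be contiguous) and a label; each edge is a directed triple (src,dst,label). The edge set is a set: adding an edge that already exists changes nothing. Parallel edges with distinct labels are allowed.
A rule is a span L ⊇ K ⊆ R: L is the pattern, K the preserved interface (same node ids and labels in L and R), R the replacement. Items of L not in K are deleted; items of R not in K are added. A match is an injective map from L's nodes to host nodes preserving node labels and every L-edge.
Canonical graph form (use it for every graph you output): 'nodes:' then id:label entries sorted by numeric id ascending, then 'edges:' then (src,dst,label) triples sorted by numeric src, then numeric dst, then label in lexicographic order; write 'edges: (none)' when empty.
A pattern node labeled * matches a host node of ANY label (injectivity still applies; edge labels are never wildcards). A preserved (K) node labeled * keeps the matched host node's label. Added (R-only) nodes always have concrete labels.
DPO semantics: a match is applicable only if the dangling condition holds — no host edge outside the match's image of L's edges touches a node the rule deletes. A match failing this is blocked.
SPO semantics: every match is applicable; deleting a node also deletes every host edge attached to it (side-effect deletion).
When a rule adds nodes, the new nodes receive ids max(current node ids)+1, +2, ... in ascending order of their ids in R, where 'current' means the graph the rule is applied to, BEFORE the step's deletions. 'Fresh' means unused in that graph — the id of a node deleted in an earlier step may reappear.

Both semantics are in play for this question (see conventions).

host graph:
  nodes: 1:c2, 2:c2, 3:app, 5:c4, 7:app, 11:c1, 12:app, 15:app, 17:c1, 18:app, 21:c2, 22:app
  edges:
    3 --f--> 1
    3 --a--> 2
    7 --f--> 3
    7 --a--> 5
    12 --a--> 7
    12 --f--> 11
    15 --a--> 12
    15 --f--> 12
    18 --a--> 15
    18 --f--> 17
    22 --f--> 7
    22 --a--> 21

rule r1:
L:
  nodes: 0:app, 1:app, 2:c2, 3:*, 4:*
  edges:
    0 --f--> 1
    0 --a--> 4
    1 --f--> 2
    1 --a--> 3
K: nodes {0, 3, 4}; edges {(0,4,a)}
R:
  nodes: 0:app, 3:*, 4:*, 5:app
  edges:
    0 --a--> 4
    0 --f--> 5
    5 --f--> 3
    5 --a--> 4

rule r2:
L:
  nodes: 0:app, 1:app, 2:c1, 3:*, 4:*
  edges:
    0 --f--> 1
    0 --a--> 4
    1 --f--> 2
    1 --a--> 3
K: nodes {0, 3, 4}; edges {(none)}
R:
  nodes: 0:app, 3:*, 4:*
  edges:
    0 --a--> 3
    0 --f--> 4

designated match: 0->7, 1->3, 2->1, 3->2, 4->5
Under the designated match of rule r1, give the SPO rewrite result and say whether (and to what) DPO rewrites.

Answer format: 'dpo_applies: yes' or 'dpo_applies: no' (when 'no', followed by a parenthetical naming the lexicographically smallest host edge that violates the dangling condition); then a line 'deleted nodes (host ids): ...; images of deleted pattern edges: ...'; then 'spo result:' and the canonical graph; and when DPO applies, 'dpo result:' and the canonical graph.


dpo_applies: yes
deleted nodes (host ids): 1, 3; images of deleted pattern edges: (3,1,f); (3,2,a); (7,3,f)
spo result:
nodes: 2:c2, 5:c4, 7:app, 11:c1, 12:app, 15:app, 17:c1, 18:app, 21:c2, 22:app, 23:app
edges: (7,5,a); (7,23,f); (12,7,a); (12,11,f); (15,12,a); (15,12,f); (18,15,a); (18,17,f); (22,7,f); (22,21,a); (23,2,f); (23,5,a)
dpo result:
nodes: 2:c2, 5:c4, 7:app, 11:c1, 12:app, 15:app, 17:c1, 18:app, 21:c2, 22:app, 23:app
edges: (7,5,a); (7,23,f); (12,7,a); (12,11,f); (15,12,a); (15,12,f); (18,15,a); (18,17,f); (22,7,f); (22,21,a); (23,2,f); (23,5,a)


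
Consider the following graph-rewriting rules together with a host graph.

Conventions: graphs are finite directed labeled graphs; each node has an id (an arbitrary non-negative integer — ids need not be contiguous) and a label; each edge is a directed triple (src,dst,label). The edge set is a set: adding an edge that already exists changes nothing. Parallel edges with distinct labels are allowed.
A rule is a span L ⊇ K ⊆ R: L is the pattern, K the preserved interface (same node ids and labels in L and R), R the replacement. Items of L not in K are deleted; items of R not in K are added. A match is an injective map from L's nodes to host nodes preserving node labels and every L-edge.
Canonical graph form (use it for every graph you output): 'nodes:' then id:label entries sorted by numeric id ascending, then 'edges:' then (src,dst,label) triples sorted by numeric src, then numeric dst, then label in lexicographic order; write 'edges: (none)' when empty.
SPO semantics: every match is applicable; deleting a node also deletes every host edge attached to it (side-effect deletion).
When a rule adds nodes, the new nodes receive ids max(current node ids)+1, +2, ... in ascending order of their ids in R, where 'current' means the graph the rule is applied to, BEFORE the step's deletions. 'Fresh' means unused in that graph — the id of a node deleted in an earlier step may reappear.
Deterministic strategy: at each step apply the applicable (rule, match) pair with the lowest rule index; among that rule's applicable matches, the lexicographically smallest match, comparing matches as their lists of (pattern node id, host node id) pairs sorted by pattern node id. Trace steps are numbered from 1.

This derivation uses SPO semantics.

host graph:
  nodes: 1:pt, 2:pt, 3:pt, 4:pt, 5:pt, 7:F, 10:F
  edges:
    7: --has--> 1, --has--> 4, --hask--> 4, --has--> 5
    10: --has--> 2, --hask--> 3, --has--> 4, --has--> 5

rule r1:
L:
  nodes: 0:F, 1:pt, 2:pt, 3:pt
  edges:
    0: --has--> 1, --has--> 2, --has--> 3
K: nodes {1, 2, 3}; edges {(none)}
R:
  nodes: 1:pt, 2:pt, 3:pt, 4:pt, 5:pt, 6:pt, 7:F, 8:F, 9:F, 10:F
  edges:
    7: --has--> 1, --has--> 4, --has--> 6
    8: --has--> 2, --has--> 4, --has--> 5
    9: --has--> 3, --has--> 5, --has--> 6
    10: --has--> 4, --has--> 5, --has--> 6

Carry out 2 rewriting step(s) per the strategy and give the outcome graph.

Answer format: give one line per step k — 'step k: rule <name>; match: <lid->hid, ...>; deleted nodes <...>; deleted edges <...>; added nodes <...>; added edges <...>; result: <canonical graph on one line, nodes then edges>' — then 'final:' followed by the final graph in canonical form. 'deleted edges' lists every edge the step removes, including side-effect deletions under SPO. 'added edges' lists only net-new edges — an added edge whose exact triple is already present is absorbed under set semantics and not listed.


step 1: rule r1; match: 0->7, 1->1, 2->4, 3->5; deleted nodes 7; deleted edges (7,1,has); (7,4,has); (7,4,hask); (7,5,has); added nodes 11, 12, 13, 14, 15, 16, 17; added edges (14,1,has); (14,11,has); (14,13,has); (15,4,has); (15,11,has); (15,12,has); (16,5,has); (16,12,has); (16,13,has); (17,11,has); (17,12,has); (17,13,has); result: nodes: 1:pt, 2:pt, 3:pt, 4:pt, 5:pt, 10:F, 11:pt, 12:pt, 13:pt, 14:F, 15:F, 16:F, 17:F edges: (10,2,has); (10,3,hask); (10,4,has); (10,5,has); (14,1,has); (14,11,has); (14,13,has); (15,4,has); (15,11,has); (15,12,has); (16,5,has); (16,12,has); (16,13,has); (17,11,has); (17,12,has); (17,13,has)
step 2: rule r1; match: 0->10, 1->2, 2->4, 3->5; deleted nodes 10; deleted edges (10,2,has); (10,3,hask); (10,4,has); (10,5,has); added nodes 18, 19, 20, 21, 22, 23, 24; added edges (21,2,has); (21,18,has); (21,20,has); (22,4,has); (22,18,has); (22,19,has); (23,5,has); (23,19,has); (23,20,has); (24,18,has); (24,19,has); (24,20,has); result: nodes: 1:pt, 2:pt, 3:pt, 4:pt, 5:pt, 11:pt, 12:pt, 13:pt, 14:F, 15:F, 16:F, 17:F, 18:pt, 19:pt, 20:pt, 21:F, 22:F, 23:F, 24:F edges: (14,1,has); (14,11,has); (14,13,has); (15,4,has); (15,11,has); (15,12,has); (16,5,has); (16,12,has); (16,13,has); (17,11,has); (17,12,has); (17,13,has); (21,2,has); (21,18,has); (21,20,has); (22,4,has); (22,18,has); (22,19,has); (23,5,has); (23,19,has); (23,20,has); (24,18,has); (24,19,has); (24,20,has)
final:
nodes: 1:pt, 2:pt, 3:pt, 4:pt, 5:pt, 11:pt, 12:pt, 13:pt, 14:F, 15:F, 16:F, 17:F, 18:pt, 19:pt, 20:pt, 21:F, 22:F, 23:F, 24:F
edges: (14,1,has); (14,11,has); (14,13,has); (15,4,has); (15,11,has); (15,12,has); (16,5,has); (16,12,has); (16,13,has); (17,11,has); (17,12,has); (17,13,has); (21,2,has); (21,18,has); (21,20,has); (22,4,has); (22,18,has); (22,19,has); (23,5,has); (23,19,has); (23,20,has); (24,18,has); (24,19,has); (24,20,has)


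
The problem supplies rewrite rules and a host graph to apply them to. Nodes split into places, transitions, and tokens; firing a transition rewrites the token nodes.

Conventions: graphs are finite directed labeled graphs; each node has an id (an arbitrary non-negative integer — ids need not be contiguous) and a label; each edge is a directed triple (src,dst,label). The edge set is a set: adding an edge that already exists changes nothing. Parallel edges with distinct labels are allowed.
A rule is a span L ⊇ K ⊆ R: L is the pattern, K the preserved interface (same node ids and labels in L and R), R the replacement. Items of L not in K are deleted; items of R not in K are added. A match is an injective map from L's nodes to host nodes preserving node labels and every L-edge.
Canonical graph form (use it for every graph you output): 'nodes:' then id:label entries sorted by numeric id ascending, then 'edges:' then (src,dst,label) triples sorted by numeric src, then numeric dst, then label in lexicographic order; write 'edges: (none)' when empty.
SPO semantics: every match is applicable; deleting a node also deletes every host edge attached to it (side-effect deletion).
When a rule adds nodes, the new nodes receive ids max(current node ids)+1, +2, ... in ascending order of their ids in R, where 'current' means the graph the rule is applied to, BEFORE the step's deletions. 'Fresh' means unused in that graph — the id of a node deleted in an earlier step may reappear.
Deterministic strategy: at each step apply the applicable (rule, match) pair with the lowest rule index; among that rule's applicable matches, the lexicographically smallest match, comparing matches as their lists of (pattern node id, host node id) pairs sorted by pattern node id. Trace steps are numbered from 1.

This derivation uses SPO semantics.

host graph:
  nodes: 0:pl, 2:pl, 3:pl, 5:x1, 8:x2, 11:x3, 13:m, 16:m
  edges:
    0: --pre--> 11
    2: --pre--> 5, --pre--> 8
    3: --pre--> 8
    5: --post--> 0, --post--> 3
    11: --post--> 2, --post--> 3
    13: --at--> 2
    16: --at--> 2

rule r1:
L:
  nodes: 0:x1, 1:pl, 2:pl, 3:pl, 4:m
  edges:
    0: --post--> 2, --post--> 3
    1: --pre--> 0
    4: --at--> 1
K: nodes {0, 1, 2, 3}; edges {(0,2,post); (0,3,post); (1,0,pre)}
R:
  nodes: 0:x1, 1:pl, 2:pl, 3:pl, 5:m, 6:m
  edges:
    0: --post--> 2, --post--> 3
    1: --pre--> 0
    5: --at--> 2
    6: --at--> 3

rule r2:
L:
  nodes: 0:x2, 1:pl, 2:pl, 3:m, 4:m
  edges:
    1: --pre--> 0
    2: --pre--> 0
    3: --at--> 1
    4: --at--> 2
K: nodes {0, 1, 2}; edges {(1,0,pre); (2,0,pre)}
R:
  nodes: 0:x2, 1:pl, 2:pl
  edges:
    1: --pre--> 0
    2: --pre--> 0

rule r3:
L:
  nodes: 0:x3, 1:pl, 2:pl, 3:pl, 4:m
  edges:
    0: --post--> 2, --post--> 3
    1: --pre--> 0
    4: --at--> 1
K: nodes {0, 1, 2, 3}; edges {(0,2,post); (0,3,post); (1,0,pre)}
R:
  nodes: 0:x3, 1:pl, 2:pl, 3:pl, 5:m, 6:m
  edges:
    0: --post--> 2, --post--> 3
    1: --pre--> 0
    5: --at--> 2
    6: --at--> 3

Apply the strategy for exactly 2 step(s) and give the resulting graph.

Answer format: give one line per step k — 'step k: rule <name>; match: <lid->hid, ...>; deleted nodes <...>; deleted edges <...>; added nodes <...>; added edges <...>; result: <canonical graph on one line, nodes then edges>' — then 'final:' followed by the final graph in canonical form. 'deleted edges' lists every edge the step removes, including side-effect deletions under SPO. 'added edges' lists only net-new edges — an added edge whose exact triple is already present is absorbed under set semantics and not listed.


step 1: rule r1; match: 0->5, 1->2, 2->0, 3->3, 4->13; deleted nodes 13; deleted edges (13,2,at); added nodes 17, 18; added edges (17,0,at); (18,3,at); result: nodes: 0:pl, 2:pl, 3:pl, 5:x1, 8:x2, 11:x3, 16:m, 17:m, 18:m edges: (0,11,pre); (2,5,pre); (2,8,pre); (3,8,pre); (5,0,post); (5,3,post); (11,2,post); (11,3,post); (16,2,at); (17,0,at); (18,3,at)
step 2: rule r1; match: 0->5, 1->2, 2->0, 3->3, 4->16; deleted nodes 16; deleted edges (16,2,at); added nodes 19, 20; added edges (19,0,at); (20,3,at); result: nodes: 0:pl, 2:pl, 3:pl, 5:x1, 8:x2, 11:x3, 17:m, 18:m, 19:m, 20:m edges: (0,11,pre); (2,5,pre); (2,8,pre); (3,8,pre); (5,0,post); (5,3,post); (11,2,post); (11,3,post); (17,0,at); (18,3,at); (19,0,at); (20,3,at)
final:
nodes: 0:pl, 2:pl, 3:pl, 5:x1, 8:x2, 11:x3, 17:m, 18:m, 19:m, 20:m
edges: (0,11,pre); (2,5,pre); (2,8,pre); (3,8,pre); (5,0,post); (5,3,post); (11,2,post); (11,3,post); (17,0,at); (18,3,at); (19,0,at); (20,3,at)


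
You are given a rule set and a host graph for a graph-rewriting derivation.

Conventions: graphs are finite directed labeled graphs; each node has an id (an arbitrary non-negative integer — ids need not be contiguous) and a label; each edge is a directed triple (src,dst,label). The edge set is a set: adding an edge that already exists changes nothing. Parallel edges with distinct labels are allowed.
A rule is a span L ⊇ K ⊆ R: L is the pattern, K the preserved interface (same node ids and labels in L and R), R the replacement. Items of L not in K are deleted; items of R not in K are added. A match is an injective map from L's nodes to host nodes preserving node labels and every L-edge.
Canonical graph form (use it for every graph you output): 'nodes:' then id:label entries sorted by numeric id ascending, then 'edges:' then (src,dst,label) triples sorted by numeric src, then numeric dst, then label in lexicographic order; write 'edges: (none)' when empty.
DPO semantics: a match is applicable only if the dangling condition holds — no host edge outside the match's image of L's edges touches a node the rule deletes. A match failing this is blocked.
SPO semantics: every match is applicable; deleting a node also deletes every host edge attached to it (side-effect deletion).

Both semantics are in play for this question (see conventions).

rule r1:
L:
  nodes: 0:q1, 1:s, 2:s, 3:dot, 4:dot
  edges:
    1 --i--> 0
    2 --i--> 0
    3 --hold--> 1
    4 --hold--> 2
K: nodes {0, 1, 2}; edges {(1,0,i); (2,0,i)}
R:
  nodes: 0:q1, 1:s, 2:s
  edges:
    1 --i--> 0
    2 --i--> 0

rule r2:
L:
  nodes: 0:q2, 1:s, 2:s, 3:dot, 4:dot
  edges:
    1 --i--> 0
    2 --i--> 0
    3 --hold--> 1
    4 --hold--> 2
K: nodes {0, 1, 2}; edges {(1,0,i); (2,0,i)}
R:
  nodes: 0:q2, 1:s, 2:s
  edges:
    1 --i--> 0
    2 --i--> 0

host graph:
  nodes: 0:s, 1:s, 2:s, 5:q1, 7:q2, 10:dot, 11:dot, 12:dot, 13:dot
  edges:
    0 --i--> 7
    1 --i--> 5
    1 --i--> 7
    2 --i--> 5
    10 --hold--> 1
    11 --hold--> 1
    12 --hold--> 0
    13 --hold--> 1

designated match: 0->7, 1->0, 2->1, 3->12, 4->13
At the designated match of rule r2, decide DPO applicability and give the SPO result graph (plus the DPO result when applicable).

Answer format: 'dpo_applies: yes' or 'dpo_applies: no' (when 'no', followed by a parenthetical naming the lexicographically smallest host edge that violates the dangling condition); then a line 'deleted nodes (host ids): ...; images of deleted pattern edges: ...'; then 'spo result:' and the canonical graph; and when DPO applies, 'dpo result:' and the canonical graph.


dpo_applies: yes
deleted nodes (host ids): 12, 13; images of deleted pattern edges: (12,0,hold); (13,1,hold)
spo result:
nodes: 0:s, 1:s, 2:s, 5:q1, 7:q2, 10:dot, 11:dot
edges: (0,7,i); (1,5,i); (1,7,i); (2,5,i); (10,1,hold); (11,1,hold)
dpo result:
nodes: 0:s, 1:s, 2:s, 5:q1, 7:q2, 10:dot, 11:dot
edges: (0,7,i); (1,5,i); (1,7,i); (2,5,i); (10,1,hold); (11,1,hold)


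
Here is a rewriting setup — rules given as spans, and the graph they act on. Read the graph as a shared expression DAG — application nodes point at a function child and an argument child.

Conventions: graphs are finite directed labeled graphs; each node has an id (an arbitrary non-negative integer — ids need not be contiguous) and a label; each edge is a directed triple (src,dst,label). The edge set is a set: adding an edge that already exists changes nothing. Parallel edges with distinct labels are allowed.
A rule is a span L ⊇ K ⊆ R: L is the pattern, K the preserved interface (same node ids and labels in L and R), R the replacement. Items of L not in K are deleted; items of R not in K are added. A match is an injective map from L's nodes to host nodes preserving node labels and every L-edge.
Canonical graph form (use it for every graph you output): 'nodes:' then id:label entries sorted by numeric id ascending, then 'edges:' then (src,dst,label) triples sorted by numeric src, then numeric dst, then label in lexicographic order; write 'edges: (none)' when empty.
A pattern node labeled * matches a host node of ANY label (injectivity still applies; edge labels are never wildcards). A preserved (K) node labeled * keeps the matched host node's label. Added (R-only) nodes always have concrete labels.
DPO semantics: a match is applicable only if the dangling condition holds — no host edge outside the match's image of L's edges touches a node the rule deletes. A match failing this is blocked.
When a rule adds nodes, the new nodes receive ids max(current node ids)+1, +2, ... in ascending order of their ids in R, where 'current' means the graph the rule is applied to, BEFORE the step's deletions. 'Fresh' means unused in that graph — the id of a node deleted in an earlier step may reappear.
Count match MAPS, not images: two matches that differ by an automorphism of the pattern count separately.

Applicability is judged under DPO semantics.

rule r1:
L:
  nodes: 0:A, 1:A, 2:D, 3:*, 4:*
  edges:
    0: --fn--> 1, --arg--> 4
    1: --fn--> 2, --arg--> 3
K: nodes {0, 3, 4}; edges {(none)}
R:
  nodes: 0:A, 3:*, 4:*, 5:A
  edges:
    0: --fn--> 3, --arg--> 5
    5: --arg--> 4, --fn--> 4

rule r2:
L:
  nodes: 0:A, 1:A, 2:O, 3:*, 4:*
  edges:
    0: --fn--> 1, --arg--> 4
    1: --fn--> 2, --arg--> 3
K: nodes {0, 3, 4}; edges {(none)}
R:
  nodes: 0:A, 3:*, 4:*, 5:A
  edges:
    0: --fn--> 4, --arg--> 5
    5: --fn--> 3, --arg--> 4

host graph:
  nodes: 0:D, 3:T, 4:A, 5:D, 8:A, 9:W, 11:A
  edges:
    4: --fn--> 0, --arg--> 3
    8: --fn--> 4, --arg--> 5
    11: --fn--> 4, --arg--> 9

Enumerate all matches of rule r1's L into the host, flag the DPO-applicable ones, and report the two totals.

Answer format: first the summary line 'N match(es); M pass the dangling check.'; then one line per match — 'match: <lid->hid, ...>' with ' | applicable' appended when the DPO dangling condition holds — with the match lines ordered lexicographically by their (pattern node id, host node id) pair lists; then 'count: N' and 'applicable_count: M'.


2 match(es); 0 pass the dangling check.
match: 0->8, 1->4, 2->0, 3->3, 4->5
match: 0->11, 1->4, 2->0, 3->3, 4->9
count: 2
applicable_count: 0


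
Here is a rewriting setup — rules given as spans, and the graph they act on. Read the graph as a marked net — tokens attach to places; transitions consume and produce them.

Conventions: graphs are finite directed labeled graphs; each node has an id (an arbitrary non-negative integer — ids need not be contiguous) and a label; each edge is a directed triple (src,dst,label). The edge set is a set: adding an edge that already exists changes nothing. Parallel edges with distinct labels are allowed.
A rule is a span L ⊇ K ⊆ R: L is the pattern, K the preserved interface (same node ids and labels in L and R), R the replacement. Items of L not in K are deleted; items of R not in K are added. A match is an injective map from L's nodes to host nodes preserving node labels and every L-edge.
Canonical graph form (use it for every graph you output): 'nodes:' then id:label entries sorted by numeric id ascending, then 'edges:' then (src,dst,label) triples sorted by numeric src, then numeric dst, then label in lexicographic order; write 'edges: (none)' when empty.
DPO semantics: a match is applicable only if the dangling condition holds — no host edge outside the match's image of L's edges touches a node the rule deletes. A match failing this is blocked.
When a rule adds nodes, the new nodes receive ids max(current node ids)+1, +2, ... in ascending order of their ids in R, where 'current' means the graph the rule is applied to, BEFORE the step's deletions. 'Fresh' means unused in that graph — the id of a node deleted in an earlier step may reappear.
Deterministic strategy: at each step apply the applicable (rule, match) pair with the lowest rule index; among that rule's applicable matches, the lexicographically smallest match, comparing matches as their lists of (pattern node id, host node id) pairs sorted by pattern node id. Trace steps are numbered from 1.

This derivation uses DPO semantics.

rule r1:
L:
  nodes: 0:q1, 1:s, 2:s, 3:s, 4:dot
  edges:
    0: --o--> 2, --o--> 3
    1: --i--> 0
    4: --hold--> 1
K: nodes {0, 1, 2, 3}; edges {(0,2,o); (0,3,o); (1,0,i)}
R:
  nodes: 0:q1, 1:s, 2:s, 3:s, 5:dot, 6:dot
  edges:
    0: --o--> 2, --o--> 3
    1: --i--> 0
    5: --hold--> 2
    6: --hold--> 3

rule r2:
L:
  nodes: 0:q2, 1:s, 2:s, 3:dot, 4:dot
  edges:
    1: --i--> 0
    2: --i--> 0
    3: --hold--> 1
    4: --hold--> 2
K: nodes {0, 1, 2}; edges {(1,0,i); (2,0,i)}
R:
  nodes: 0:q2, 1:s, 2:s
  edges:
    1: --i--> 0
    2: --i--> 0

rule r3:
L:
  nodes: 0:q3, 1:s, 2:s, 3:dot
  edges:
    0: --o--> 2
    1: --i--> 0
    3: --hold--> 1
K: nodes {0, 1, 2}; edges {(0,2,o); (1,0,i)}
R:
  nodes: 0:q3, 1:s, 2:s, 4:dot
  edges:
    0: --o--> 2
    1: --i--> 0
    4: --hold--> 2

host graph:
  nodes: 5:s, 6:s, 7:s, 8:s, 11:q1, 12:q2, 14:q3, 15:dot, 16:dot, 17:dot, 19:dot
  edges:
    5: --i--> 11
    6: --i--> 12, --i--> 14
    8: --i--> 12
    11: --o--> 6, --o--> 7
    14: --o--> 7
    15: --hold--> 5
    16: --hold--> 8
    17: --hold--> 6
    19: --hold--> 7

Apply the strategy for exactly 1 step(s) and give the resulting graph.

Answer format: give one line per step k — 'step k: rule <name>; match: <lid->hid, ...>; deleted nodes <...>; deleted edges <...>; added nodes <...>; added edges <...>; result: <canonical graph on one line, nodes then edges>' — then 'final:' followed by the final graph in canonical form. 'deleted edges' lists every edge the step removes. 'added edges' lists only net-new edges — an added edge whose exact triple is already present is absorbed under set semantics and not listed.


step 1: rule r1; match: 0->11, 1->5, 2->6, 3->7, 4->15; deleted nodes 15; deleted edges (15,5,hold); added nodes 20, 21; added edges (20,6,hold); (21,7,hold); result: nodes: 5:s, 6:s, 7:s, 8:s, 11:q1, 12:q2, 14:q3, 16:dot, 17:dot, 19:dot, 20:dot, 21:dot edges: (5,11,i); (6,12,i); (6,14,i); (8,12,i); (11,6,o); (11,7,o); (14,7,o); (16,8,hold); (17,6,hold); (19,7,hold); (20,6,hold); (21,7,hold)
final:
nodes: 5:s, 6:s, 7:s, 8:s, 11:q1, 12:q2, 14:q3, 16:dot, 17:dot, 19:dot, 20:dot, 21:dot
edges: (5,11,i); (6,12,i); (6,14,i); (8,12,i); (11,6,o); (11,7,o); (14,7,o); (16,8,hold); (17,6,hold); (19,7,hold); (20,6,hold); (21,7,hold)


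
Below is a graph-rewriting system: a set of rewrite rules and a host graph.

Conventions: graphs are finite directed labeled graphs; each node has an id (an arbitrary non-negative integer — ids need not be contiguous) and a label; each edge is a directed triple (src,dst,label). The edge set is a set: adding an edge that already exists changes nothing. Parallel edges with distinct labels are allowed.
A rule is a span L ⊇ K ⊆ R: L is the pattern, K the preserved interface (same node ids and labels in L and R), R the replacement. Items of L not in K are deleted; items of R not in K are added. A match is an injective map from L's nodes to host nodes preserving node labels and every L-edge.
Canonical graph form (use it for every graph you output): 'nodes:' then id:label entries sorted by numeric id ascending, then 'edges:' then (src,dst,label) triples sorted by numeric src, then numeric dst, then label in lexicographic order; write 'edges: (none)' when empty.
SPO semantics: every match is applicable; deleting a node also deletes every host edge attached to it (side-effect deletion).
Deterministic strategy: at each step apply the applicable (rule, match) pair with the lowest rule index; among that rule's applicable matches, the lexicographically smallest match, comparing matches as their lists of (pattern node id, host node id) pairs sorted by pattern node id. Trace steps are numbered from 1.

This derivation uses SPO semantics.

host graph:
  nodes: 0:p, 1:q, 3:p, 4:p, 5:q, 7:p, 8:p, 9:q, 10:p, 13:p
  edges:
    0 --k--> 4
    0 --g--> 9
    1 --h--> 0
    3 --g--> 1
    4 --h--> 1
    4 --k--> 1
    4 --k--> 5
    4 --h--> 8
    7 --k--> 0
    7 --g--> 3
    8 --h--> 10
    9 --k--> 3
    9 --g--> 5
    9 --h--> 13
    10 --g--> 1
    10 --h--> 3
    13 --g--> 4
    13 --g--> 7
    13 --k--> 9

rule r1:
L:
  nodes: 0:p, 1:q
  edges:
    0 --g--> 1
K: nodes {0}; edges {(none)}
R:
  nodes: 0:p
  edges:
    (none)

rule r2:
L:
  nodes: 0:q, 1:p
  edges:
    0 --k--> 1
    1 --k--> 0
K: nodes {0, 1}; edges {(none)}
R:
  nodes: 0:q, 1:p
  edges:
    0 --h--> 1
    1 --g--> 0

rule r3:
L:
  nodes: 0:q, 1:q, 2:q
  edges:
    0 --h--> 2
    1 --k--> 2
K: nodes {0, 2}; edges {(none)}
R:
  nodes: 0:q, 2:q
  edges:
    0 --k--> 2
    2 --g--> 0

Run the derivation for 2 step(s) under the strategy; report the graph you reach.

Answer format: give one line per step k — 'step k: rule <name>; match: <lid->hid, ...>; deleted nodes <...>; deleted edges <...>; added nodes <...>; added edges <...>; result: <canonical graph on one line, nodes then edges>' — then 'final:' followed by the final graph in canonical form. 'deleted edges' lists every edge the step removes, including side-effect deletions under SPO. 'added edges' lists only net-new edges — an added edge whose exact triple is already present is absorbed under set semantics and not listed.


step 1: rule r1; match: 0->0, 1->9; deleted nodes 9; deleted edges (0,9,g); (9,3,k); (9,5,g); (9,13,h); (13,9,k); added nodes (none); added edges (none); result: nodes: 0:p, 1:q, 3:p, 4:p, 5:q, 7:p, 8:p, 10:p, 13:p edges: (0,4,k); (1,0,h); (3,1,g); (4,1,h); (4,1,k); (4,5,k); (4,8,h); (7,0,k); (7,3,g); (8,10,h); (10,1,g); (10,3,h); (13,4,g); (13,7,g)
step 2: rule r1; match: 0->3, 1->1; deleted nodes 1; deleted edges (1,0,h); (3,1,g); (4,1,h); (4,1,k); (10,1,g); added nodes (none); added edges (none); result: nodes: 0:p, 3:p, 4:p, 5:q, 7:p, 8:p, 10:p, 13:p edges: (0,4,k); (4,5,k); (4,8,h); (7,0,k); (7,3,g); (8,10,h); (10,3,h); (13,4,g); (13,7,g)
final:
nodes: 0:p, 3:p, 4:p, 5:q, 7:p, 8:p, 10:p, 13:p
edges: (0,4,k); (4,5,k); (4,8,h); (7,0,k); (7,3,g); (8,10,h); (10,3,h); (13,4,g); (13,7,g)


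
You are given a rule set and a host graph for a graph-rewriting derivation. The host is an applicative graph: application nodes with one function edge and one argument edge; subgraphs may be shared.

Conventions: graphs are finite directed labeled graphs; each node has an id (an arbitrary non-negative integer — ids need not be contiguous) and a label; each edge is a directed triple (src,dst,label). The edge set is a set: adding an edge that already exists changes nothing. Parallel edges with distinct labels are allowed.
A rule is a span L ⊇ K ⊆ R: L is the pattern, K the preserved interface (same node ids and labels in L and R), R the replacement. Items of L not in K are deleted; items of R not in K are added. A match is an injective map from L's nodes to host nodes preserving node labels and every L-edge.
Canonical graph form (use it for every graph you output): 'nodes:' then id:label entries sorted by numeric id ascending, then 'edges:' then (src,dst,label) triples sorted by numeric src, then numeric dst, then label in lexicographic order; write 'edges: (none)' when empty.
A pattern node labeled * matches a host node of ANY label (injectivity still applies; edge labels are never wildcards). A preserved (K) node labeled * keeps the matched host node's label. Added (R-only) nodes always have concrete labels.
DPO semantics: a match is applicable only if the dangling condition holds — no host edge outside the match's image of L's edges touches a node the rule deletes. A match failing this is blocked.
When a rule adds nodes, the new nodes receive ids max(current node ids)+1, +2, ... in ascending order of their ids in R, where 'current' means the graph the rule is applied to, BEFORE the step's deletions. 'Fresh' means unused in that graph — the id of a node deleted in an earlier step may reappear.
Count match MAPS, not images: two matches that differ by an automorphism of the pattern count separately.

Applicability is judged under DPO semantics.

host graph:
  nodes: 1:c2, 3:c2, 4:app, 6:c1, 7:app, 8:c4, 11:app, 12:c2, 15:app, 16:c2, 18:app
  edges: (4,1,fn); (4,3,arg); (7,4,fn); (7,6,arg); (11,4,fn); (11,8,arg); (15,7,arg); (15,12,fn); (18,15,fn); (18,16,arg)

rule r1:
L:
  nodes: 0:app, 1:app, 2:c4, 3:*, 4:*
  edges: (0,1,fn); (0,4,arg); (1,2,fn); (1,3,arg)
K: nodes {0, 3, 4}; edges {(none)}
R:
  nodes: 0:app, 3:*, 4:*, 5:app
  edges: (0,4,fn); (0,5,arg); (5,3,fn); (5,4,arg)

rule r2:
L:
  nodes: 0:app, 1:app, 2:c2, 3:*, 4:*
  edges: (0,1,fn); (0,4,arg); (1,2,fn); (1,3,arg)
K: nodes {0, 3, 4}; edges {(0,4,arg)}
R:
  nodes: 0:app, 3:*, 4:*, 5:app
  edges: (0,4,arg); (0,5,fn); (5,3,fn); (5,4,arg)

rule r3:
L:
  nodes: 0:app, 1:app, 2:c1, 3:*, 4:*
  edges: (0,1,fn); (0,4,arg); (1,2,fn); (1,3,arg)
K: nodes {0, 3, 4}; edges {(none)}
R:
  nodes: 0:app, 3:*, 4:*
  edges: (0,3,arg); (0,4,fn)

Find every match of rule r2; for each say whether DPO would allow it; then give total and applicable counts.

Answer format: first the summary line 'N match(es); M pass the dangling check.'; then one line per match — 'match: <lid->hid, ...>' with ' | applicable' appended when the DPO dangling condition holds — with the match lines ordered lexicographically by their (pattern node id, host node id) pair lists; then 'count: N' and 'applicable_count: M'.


3 match(es); 1 pass the dangling check.
match: 0->7, 1->4, 2->1, 3->3, 4->6
match: 0->11, 1->4, 2->1, 3->3, 4->8
match: 0->18, 1->15, 2->12, 3->7, 4->16 | applicable
count: 3
applicable_count: 1


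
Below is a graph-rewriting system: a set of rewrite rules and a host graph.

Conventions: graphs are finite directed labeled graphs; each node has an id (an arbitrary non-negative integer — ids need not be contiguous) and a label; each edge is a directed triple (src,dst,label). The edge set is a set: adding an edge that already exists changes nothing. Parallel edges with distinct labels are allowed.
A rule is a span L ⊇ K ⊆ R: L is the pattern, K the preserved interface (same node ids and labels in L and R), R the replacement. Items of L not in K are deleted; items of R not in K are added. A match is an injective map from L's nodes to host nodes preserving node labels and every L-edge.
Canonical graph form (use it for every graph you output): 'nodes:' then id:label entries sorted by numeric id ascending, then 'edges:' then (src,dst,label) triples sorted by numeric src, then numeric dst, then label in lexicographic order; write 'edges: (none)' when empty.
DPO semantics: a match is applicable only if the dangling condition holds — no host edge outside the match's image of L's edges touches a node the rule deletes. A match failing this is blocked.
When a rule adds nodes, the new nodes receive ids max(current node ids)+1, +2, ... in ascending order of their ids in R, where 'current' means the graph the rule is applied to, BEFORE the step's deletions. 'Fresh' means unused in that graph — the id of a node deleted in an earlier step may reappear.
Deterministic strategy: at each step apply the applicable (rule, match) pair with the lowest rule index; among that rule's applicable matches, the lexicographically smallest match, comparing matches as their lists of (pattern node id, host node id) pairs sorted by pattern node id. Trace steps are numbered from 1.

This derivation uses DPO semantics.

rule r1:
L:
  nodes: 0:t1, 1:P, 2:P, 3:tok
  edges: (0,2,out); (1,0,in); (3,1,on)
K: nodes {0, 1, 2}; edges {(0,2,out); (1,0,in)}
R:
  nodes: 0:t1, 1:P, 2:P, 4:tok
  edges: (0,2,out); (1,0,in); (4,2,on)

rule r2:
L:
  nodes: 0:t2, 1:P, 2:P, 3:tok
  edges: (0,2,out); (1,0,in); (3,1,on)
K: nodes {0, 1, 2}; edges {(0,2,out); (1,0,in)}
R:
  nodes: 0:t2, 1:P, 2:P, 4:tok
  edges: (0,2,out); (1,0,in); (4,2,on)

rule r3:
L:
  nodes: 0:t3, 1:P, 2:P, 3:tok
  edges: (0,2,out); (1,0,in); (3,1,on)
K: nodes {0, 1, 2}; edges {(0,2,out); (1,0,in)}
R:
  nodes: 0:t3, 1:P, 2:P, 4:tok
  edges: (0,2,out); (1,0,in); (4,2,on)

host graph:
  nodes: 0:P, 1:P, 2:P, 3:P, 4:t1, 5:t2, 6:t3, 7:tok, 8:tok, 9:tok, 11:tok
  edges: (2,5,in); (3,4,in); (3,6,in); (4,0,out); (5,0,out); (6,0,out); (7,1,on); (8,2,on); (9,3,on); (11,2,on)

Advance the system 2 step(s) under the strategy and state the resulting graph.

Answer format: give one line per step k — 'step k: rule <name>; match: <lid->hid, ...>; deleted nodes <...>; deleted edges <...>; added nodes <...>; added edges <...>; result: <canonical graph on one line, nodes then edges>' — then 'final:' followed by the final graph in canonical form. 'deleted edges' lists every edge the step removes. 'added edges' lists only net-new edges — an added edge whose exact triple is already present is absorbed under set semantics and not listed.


step 1: rule r1; match: 0->4, 1->3, 2->0, 3->9; deleted nodes 9; deleted edges (9,3,on); added nodes 12; added edges (12,0,on); result: nodes: 0:P, 1:P, 2:P, 3:P, 4:t1, 5:t2, 6:t3, 7:tok, 8:tok, 11:tok, 12:tok edges: (2,5,in); (3,4,in); (3,6,in); (4,0,out); (5,0,out); (6,0,out); (7,1,on); (8,2,on); (11,2,on); (12,0,on)
step 2: rule r2; match: 0->5, 1->2, 2->0, 3->8; deleted nodes 8; deleted edges (8,2,on); added nodes 13; added edges (13,0,on); result: nodes: 0:P, 1:P, 2:P, 3:P, 4:t1, 5:t2, 6:t3, 7:tok, 11:tok, 12:tok, 13:tok edges: (2,5,in); (3,4,in); (3,6,in); (4,0,out); (5,0,out); (6,0,out); (7,1,on); (11,2,on); (12,0,on); (13,0,on)
final:
nodes: 0:P, 1:P, 2:P, 3:P, 4:t1, 5:t2, 6:t3, 7:tok, 11:tok, 12:tok, 13:tok
edges: (2,5,in); (3,4,in); (3,6,in); (4,0,out); (5,0,out); (6,0,out); (7,1,on); (11,2,on); (12,0,on); (13,0,on)


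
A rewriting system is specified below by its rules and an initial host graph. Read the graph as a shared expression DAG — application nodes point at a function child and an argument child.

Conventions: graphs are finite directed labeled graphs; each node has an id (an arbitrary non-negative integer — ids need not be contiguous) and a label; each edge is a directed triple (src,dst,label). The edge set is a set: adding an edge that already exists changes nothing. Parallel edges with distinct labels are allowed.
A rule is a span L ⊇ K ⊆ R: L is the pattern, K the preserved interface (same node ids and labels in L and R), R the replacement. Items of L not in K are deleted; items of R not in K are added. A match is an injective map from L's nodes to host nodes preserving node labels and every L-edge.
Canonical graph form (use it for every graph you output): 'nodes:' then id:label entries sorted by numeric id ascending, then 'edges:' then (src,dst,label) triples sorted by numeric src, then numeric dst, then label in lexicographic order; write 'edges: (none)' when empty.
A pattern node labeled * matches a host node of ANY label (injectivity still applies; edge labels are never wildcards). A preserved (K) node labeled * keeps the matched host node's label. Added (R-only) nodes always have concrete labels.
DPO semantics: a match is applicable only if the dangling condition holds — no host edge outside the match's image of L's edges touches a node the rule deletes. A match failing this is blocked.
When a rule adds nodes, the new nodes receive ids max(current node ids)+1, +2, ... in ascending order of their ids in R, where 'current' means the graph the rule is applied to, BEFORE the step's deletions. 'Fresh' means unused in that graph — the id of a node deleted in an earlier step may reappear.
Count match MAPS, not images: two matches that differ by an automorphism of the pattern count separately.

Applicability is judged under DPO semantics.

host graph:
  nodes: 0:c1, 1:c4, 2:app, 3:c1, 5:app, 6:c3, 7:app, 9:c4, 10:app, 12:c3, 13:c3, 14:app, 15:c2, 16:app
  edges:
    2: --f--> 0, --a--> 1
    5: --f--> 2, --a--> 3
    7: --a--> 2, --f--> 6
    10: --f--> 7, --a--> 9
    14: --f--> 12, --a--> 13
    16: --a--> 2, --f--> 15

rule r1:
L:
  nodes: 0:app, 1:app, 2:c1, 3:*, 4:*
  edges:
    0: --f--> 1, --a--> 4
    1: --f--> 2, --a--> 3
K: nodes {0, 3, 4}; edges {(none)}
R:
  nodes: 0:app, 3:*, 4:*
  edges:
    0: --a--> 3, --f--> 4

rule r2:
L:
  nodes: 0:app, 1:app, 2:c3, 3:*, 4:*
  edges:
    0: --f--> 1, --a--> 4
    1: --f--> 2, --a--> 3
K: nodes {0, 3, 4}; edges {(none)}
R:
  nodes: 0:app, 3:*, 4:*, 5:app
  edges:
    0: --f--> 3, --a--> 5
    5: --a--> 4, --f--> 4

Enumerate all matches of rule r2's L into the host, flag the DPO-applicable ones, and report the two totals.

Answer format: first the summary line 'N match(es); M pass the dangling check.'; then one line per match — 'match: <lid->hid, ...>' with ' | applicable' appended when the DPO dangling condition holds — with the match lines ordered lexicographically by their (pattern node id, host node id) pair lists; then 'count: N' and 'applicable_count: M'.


1 match(es); 1 pass the dangling check.
match: 0->10, 1->7, 2->6, 3->2, 4->9 | applicable
count: 1
applicable_count: 1
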